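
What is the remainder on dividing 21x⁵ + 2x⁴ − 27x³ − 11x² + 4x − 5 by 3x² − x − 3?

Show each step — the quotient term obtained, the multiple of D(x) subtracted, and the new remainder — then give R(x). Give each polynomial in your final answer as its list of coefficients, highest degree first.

Step 1: lead(21x⁵ + 2x⁴ − 27x³ − 11x² + 4x − 5) ÷ lead(D) = 21x⁵ ÷ 3x² = 7x³. Subtract (7x³)·D = 21x⁵ − 7x⁴ − 21x³. Remainder: 9x⁴ − 6x³ − 11x² + 4x − 5.
Step 2: lead(9x⁴ − 6x³ − 11x² + 4x − 5) ÷ lead(D) = 9x⁴ ÷ 3x² = 3x². Subtract (3x²)·D = 9x⁴ − 3x³ − 9x². Remainder: −3x³ − 2x² + 4x − 5.
Step 3: lead(−3x³ − 2x² + 4x − 5) ÷ lead(D) = −3x³ ÷ 3x² = −x. Subtract (−x)·D = −3x³ + x² + 3x. Remainder: −3x² + x − 5.
Step 4: lead(−3x² + x − 5) ÷ lead(D) = −3x² ÷ 3x² = −1. Subtract (−1)·D = −3x² + x + 3. Remainder: −8.

R = [-8]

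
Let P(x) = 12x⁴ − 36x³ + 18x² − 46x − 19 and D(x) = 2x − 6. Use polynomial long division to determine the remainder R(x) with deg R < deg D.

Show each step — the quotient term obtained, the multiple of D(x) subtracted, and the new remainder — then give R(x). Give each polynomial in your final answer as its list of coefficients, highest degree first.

R = [5]

Step 1: lead(12x⁴ − 36x³ + 18x² − 46x − 19) ÷ lead(D) = 12x⁴ ÷ 2x = 6x³. Subtract (6x³)·D = 12x⁴ − 36x³. Remainder: 18x² − 46x − 19.
Step 2: lead(18x² − 46x − 19) ÷ lead(D) = 18x² ÷ 2x = 9x. Subtract (9x)·D = 18x² − 54x. Remainder: 8x − 19.
Step 3: lead(8x − 19) ÷ lead(D) = 8x ÷ 2x = 4. Subtract (4)·D = 8x − 24. Remainder: 5.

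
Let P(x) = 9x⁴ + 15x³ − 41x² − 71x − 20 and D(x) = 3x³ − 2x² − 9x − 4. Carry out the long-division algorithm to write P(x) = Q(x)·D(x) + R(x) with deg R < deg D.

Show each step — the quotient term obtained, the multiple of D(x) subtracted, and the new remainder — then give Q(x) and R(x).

Q(x) = 3x + 7; R(x) = 4x + 8

Step 1: lead(9x⁴ + 15x³ − 41x² − 71x − 20) ÷ lead(D) = 9x⁴ ÷ 3x³ = 3x. Subtract (3x)·D = 9x⁴ − 6x³ − 27x² − 12x. Remainder: 21x³ − 14x² − 59x − 20.
Step 2: lead(21x³ − 14x² − 59x − 20) ÷ lead(D) = 21x³ ÷ 3x³ = 7. Subtract (7)·D = 21x³ − 14x² − 63x − 28. Remainder: 4x + 8.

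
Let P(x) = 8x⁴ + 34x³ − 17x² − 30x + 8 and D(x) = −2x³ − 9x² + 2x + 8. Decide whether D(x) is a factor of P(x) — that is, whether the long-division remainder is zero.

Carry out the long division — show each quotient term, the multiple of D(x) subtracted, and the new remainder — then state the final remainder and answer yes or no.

Step 1: lead(8x⁴ + 34x³ − 17x² − 30x + 8) ÷ lead(D) = 8x⁴ ÷ −2x³ = −4x. Subtract (−4x)·D = 8x⁴ + 36x³ − 8x² − 32x. Remainder: −2x³ − 9x² + 2x + 8.
Step 2: lead(−2x³ − 9x² + 2x + 8) ÷ lead(D) = −2x³ ÷ −2x³ = 1. Subtract (1)·D = −2x³ − 9x² + 2x + 8. Remainder: 0.

R(x) = 0, so D(x) is a factor of P(x). yes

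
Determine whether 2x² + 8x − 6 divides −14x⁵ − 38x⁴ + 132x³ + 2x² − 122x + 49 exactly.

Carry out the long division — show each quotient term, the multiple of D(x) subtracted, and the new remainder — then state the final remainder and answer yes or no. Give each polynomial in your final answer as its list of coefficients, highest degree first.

Step 1: lead(−14x⁵ − 38x⁴ + 132x³ + 2x² − 122x + 49) ÷ lead(D) = −14x⁵ ÷ 2x² = −7x³. Subtract (−7x³)·D = −14x⁵ − 56x⁴ + 42x³. Remainder: 18x⁴ + 90x³ + 2x² − 122x + 49.
Step 2: lead(18x⁴ + 90x³ + 2x² − 122x + 49) ÷ lead(D) = 18x⁴ ÷ 2x² = 9x². Subtract (9x²)·D = 18x⁴ + 72x³ − 54x². Remainder: 18x³ + 56x² − 122x + 49.
Step 3: lead(18x³ + 56x² − 122x + 49) ÷ lead(D) = 18x³ ÷ 2x² = 9x. Subtract (9x)·D = 18x³ + 72x² − 54x. Remainder: −16x² − 68x + 49.
Step 4: lead(−16x² − 68x + 49) ÷ lead(D) = −16x² ÷ 2x² = −8. Subtract (−8)·D = −16x² − 64x + 48. Remainder: −4x + 1.

R = [-4, 1], so D(x) is not a factor of P(x). no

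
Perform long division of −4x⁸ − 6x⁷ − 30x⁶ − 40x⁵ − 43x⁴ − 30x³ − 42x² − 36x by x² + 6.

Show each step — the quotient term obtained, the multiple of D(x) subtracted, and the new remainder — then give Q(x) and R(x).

Q(x) = −4x⁶ − 6x⁵ − 6x⁴ − 4x³ − 7x² − 6x; R(x) = 0

Step 1: lead(−4x⁸ − 6x⁷ − 30x⁶ − 40x⁵ − 43x⁴ − 30x³ − 42x² − 36x) ÷ lead(D) = −4x⁸ ÷ x² = −4x⁶. Subtract (−4x⁶)·D = −4x⁸ − 24x⁶. Remainder: −6x⁷ − 6x⁶ − 40x⁵ − 43x⁴ − 30x³ − 42x² − 36x.
Step 2: lead(−6x⁷ − 6x⁶ − 40x⁵ − 43x⁴ − 30x³ − 42x² − 36x) ÷ lead(D) = −6x⁷ ÷ x² = −6x⁵. Subtract (−6x⁵)·D = −6x⁷ − 36x⁵. Remainder: −6x⁶ − 4x⁵ − 43x⁴ − 30x³ − 42x² − 36x.
Step 3: lead(−6x⁶ − 4x⁵ − 43x⁴ − 30x³ − 42x² − 36x) ÷ lead(D) = −6x⁶ ÷ x² = −6x⁴. Subtract (−6x⁴)·D = −6x⁶ − 36x⁴. Remainder: −4x⁵ − 7x⁴ − 30x³ − 42x² − 36x.
Step 4: lead(−4x⁵ − 7x⁴ − 30x³ − 42x² − 36x) ÷ lead(D) = −4x⁵ ÷ x² = −4x³. Subtract (−4x³)·D = −4x⁵ − 24x³. Remainder: −7x⁴ − 6x³ − 42x² − 36x.
Step 5: lead(−7x⁴ − 6x³ − 42x² − 36x) ÷ lead(D) = −7x⁴ ÷ x² = −7x². Subtract (−7x²)·D = −7x⁴ − 42x². Remainder: −6x³ − 36x.
Step 6: lead(−6x³ − 36x) ÷ lead(D) = −6x³ ÷ x² = −6x. Subtract (−6x)·D = −6x³ − 36x. Remainder: 0.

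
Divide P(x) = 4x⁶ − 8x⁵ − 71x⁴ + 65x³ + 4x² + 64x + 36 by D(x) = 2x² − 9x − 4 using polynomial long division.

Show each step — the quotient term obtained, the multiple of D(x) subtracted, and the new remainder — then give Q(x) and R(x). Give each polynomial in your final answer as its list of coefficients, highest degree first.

Step 1: lead(4x⁶ − 8x⁵ − 71x⁴ + 65x³ + 4x² + 64x + 36) ÷ lead(D) = 4x⁶ ÷ 2x² = 2x⁴. Subtract (2x⁴)·D = 4x⁶ − 18x⁵ − 8x⁴. Remainder: 10x⁵ − 63x⁴ + 65x³ + 4x² + 64x + 36.
Step 2: lead(10x⁵ − 63x⁴ + 65x³ + 4x² + 64x + 36) ÷ lead(D) = 10x⁵ ÷ 2x² = 5x³. Subtract (5x³)·D = 10x⁵ − 45x⁴ − 20x³. Remainder: −18x⁴ + 85x³ + 4x² + 64x + 36.
Step 3: lead(−18x⁴ + 85x³ + 4x² + 64x + 36) ÷ lead(D) = −18x⁴ ÷ 2x² = −9x². Subtract (−9x²)·D = −18x⁴ + 81x³ + 36x². Remainder: 4x³ − 32x² + 64x + 36.
Step 4: lead(4x³ − 32x² + 64x + 36) ÷ lead(D) = 4x³ ÷ 2x² = 2x. Subtract (2x)·D = 4x³ − 18x² − 8x. Remainder: −14x² + 72x + 36.
Step 5: lead(−14x² + 72x + 36) ÷ lead(D) = −14x² ÷ 2x² = −7. Subtract (−7)·D = −14x² + 63x + 28. Remainder: 9x + 8.

Q = [2, 5, -9, 2, -7]; R = [9, 8]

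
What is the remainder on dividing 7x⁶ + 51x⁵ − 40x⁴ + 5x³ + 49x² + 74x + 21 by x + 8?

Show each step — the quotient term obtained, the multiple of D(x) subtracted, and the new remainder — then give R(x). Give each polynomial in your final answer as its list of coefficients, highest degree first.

R = [5]

Step 1: lead(7x⁶ + 51x⁵ − 40x⁴ + 5x³ + 49x² + 74x + 21) ÷ lead(D) = 7x⁶ ÷ x = 7x⁵. Subtract (7x⁵)·D = 7x⁶ + 56x⁵. Remainder: −5x⁵ − 40x⁴ + 5x³ + 49x² + 74x + 21.
Step 2: lead(−5x⁵ − 40x⁴ + 5x³ + 49x² + 74x + 21) ÷ lead(D) = −5x⁵ ÷ x = −5x⁴. Subtract (−5x⁴)·D = −5x⁵ − 40x⁴. Remainder: 5x³ + 49x² + 74x + 21.
Step 3: lead(5x³ + 49x² + 74x + 21) ÷ lead(D) = 5x³ ÷ x = 5x². Subtract (5x²)·D = 5x³ + 40x². Remainder: 9x² + 74x + 21.
Step 4: lead(9x² + 74x + 21) ÷ lead(D) = 9x² ÷ x = 9x. Subtract (9x)·D = 9x² + 72x. Remainder: 2x + 21.
Step 5: lead(2x + 21) ÷ lead(D) = 2x ÷ x = 2. Subtract (2)·D = 2x + 16. Remainder: 5.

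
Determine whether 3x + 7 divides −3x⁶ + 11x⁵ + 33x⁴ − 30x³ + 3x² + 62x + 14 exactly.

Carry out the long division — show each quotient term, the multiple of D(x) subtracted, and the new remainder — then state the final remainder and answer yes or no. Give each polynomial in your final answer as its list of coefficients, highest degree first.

Step 1: lead(−3x⁶ + 11x⁵ + 33x⁴ − 30x³ + 3x² + 62x + 14) ÷ lead(D) = −3x⁶ ÷ 3x = −x⁵. Subtract (−x⁵)·D = −3x⁶ − 7x⁵. Remainder: 18x⁵ + 33x⁴ − 30x³ + 3x² + 62x + 14.
Step 2: lead(18x⁵ + 33x⁴ − 30x³ + 3x² + 62x + 14) ÷ lead(D) = 18x⁵ ÷ 3x = 6x⁴. Subtract (6x⁴)·D = 18x⁵ + 42x⁴. Remainder: −9x⁴ − 30x³ + 3x² + 62x + 14.
Step 3: lead(−9x⁴ − 30x³ + 3x² + 62x + 14) ÷ lead(D) = −9x⁴ ÷ 3x = −3x³. Subtract (−3x³)·D = −9x⁴ − 21x³. Remainder: −9x³ + 3x² + 62x + 14.
Step 4: lead(−9x³ + 3x² + 62x + 14) ÷ lead(D) = −9x³ ÷ 3x = −3x². Subtract (−3x²)·D = −9x³ − 21x². Remainder: 24x² + 62x + 14.
Step 5: lead(24x² + 62x + 14) ÷ lead(D) = 24x² ÷ 3x = 8x. Subtract (8x)·D = 24x² + 56x. Remainder: 6x + 14.
Step 6: lead(6x + 14) ÷ lead(D) = 6x ÷ 3x = 2. Subtract (2)·D = 6x + 14. Remainder: 0.

R = [0], so D(x) is a factor of P(x). yes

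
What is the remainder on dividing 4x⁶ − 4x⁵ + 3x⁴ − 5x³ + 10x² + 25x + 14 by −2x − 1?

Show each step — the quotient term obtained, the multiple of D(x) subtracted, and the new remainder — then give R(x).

Step 1: lead(4x⁶ − 4x⁵ + 3x⁴ − 5x³ + 10x² + 25x + 14) ÷ lead(D) = 4x⁶ ÷ −2x = −2x⁵. Subtract (−2x⁵)·D = 4x⁶ + 2x⁵. Remainder: −6x⁵ + 3x⁴ − 5x³ + 10x² + 25x + 14.
Step 2: lead(−6x⁵ + 3x⁴ − 5x³ + 10x² + 25x + 14) ÷ lead(D) = −6x⁵ ÷ −2x = 3x⁴. Subtract (3x⁴)·D = −6x⁵ − 3x⁴. Remainder: 6x⁴ − 5x³ + 10x² + 25x + 14.
Step 3: lead(6x⁴ − 5x³ + 10x² + 25x + 14) ÷ lead(D) = 6x⁴ ÷ −2x = −3x³. Subtract (−3x³)·D = 6x⁴ + 3x³. Remainder: −8x³ + 10x² + 25x + 14.
Step 4: lead(−8x³ + 10x² + 25x + 14) ÷ lead(D) = −8x³ ÷ −2x = 4x². Subtract (4x²)·D = −8x³ − 4x². Remainder: 14x² + 25x + 14.
Step 5: lead(14x² + 25x + 14) ÷ lead(D) = 14x² ÷ −2x = −7x. Subtract (−7x)·D = 14x² + 7x. Remainder: 18x + 14.
Step 6: lead(18x + 14) ÷ lead(D) = 18x ÷ −2x = −9. Subtract (−9)·D = 18x + 9. Remainder: 5.

R(x) = 5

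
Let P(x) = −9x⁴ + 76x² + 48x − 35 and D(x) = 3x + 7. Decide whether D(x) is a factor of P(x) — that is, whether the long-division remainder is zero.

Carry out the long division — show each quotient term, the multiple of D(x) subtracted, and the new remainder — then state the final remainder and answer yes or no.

R(x) = 0, so D(x) is a factor of P(x). yes

Step 1: lead(−9x⁴ + 76x² + 48x − 35) ÷ lead(D) = −9x⁴ ÷ 3x = −3x³. Subtract (−3x³)·D = −9x⁴ − 21x³. Remainder: 21x³ + 76x² + 48x − 35.
Step 2: lead(21x³ + 76x² + 48x − 35) ÷ lead(D) = 21x³ ÷ 3x = 7x². Subtract (7x²)·D = 21x³ + 49x². Remainder: 27x² + 48x − 35.
Step 3: lead(27x² + 48x − 35) ÷ lead(D) = 27x² ÷ 3x = 9x. Subtract (9x)·D = 27x² + 63x. Remainder: −15x − 35.
Step 4: lead(−15x − 35) ÷ lead(D) = −15x ÷ 3x = −5. Subtract (−5)·D = −15x − 35. Remainder: 0.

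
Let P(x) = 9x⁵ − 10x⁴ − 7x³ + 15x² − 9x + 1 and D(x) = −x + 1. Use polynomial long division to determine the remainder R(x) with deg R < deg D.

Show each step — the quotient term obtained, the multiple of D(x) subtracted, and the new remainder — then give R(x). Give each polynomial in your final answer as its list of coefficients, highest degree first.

Step 1: lead(9x⁵ − 10x⁴ − 7x³ + 15x² − 9x + 1) ÷ lead(D) = 9x⁵ ÷ −x = −9x⁴. Subtract (−9x⁴)·D = 9x⁵ − 9x⁴. Remainder: −x⁴ − 7x³ + 15x² − 9x + 1.
Step 2: lead(−x⁴ − 7x³ + 15x² − 9x + 1) ÷ lead(D) = −x⁴ ÷ −x = x³. Subtract (x³)·D = −x⁴ + x³. Remainder: −8x³ + 15x² − 9x + 1.
Step 3: lead(−8x³ + 15x² − 9x + 1) ÷ lead(D) = −8x³ ÷ −x = 8x². Subtract (8x²)·D = −8x³ + 8x². Remainder: 7x² − 9x + 1.
Step 4: lead(7x² − 9x + 1) ÷ lead(D) = 7x² ÷ −x = −7x. Subtract (−7x)·D = 7x² − 7x. Remainder: −2x + 1.
Step 5: lead(−2x + 1) ÷ lead(D) = −2x ÷ −x = 2. Subtract (2)·D = −2x + 2. Remainder: −1.

R = [-1]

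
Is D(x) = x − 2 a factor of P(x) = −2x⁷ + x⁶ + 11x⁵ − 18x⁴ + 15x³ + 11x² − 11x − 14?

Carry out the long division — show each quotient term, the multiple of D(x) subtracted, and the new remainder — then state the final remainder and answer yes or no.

R(x) = 0, so D(x) is a factor of P(x). yes

Step 1: lead(−2x⁷ + x⁶ + 11x⁵ − 18x⁴ + 15x³ + 11x² − 11x − 14) ÷ lead(D) = −2x⁷ ÷ x = −2x⁶. Subtract (−2x⁶)·D = −2x⁷ + 4x⁶. Remainder: −3x⁶ + 11x⁵ − 18x⁴ + 15x³ + 11x² − 11x − 14.
Step 2: lead(−3x⁶ + 11x⁵ − 18x⁴ + 15x³ + 11x² − 11x − 14) ÷ lead(D) = −3x⁶ ÷ x = −3x⁵. Subtract (−3x⁵)·D = −3x⁶ + 6x⁵. Remainder: 5x⁵ − 18x⁴ + 15x³ + 11x² − 11x − 14.
Step 3: lead(5x⁵ − 18x⁴ + 15x³ + 11x² − 11x − 14) ÷ lead(D) = 5x⁵ ÷ x = 5x⁴. Subtract (5x⁴)·D = 5x⁵ − 10x⁴. Remainder: −8x⁴ + 15x³ + 11x² − 11x − 14.
Step 4: lead(−8x⁴ + 15x³ + 11x² − 11x − 14) ÷ lead(D) = −8x⁴ ÷ x = −8x³. Subtract (−8x³)·D = −8x⁴ + 16x³. Remainder: −x³ + 11x² − 11x − 14.
Step 5: lead(−x³ + 11x² − 11x − 14) ÷ lead(D) = −x³ ÷ x = −x². Subtract (−x²)·D = −x³ + 2x². Remainder: 9x² − 11x − 14.
Step 6: lead(9x² − 11x − 14) ÷ lead(D) = 9x² ÷ x = 9x. Subtract (9x)·D = 9x² − 18x. Remainder: 7x − 14.
Step 7: lead(7x − 14) ÷ lead(D) = 7x ÷ x = 7. Subtract (7)·D = 7x − 14. Remainder: 0.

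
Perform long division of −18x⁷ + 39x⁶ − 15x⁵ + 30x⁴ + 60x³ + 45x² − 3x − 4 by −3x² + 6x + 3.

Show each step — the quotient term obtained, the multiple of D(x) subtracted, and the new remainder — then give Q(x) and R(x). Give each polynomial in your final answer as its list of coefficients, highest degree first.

Q = [6, -1, 9, 7, 3, -2]; R = [2]

Step 1: lead(−18x⁷ + 39x⁶ − 15x⁵ + 30x⁴ + 60x³ + 45x² − 3x − 4) ÷ lead(D) = −18x⁷ ÷ −3x² = 6x⁵. Subtract (6x⁵)·D = −18x⁷ + 36x⁶ + 18x⁵. Remainder: 3x⁶ − 33x⁵ + 30x⁴ + 60x³ + 45x² − 3x − 4.
Step 2: lead(3x⁶ − 33x⁵ + 30x⁴ + 60x³ + 45x² − 3x − 4) ÷ lead(D) = 3x⁶ ÷ −3x² = −x⁴. Subtract (−x⁴)·D = 3x⁶ − 6x⁵ − 3x⁴. Remainder: −27x⁵ + 33x⁴ + 60x³ + 45x² − 3x − 4.
Step 3: lead(−27x⁵ + 33x⁴ + 60x³ + 45x² − 3x − 4) ÷ lead(D) = −27x⁵ ÷ −3x² = 9x³. Subtract (9x³)·D = −27x⁵ + 54x⁴ + 27x³. Remainder: −21x⁴ + 33x³ + 45x² − 3x − 4.
Step 4: lead(−21x⁴ + 33x³ + 45x² − 3x − 4) ÷ lead(D) = −21x⁴ ÷ −3x² = 7x². Subtract (7x²)·D = −21x⁴ + 42x³ + 21x². Remainder: −9x³ + 24x² − 3x − 4.
Step 5: lead(−9x³ + 24x² − 3x − 4) ÷ lead(D) = −9x³ ÷ −3x² = 3x. Subtract (3x)·D = −9x³ + 18x² + 9x. Remainder: 6x² − 12x − 4.
Step 6: lead(6x² − 12x − 4) ÷ lead(D) = 6x² ÷ −3x² = −2. Subtract (−2)·D = 6x² − 12x − 6. Remainder: 2.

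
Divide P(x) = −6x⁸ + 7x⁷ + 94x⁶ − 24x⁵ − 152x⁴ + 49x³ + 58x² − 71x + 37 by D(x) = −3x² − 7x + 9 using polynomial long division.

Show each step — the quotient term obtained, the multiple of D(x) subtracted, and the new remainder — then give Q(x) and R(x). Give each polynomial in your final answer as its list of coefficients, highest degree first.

Q = [2, -7, -9, 8, 5, -4, 5]; R = [-8]

Step 1: lead(−6x⁸ + 7x⁷ + 94x⁶ − 24x⁵ − 152x⁴ + 49x³ + 58x² − 71x + 37) ÷ lead(D) = −6x⁸ ÷ −3x² = 2x⁶. Subtract (2x⁶)·D = −6x⁸ − 14x⁷ + 18x⁶. Remainder: 21x⁷ + 76x⁶ − 24x⁵ − 152x⁴ + 49x³ + 58x² − 71x + 37.
Step 2: lead(21x⁷ + 76x⁶ − 24x⁵ − 152x⁴ + 49x³ + 58x² − 71x + 37) ÷ lead(D) = 21x⁷ ÷ −3x² = −7x⁵. Subtract (−7x⁵)·D = 21x⁷ + 49x⁶ − 63x⁵. Remainder: 27x⁶ + 39x⁵ − 152x⁴ + 49x³ + 58x² − 71x + 37.
Step 3: lead(27x⁶ + 39x⁵ − 152x⁴ + 49x³ + 58x² − 71x + 37) ÷ lead(D) = 27x⁶ ÷ −3x² = −9x⁴. Subtract (−9x⁴)·D = 27x⁶ + 63x⁵ − 81x⁴. Remainder: −24x⁵ − 71x⁴ + 49x³ + 58x² − 71x + 37.
Step 4: lead(−24x⁵ − 71x⁴ + 49x³ + 58x² − 71x + 37) ÷ lead(D) = −24x⁵ ÷ −3x² = 8x³. Subtract (8x³)·D = −24x⁵ − 56x⁴ + 72x³. Remainder: −15x⁴ − 23x³ + 58x² − 71x + 37.
Step 5: lead(−15x⁴ − 23x³ + 58x² − 71x + 37) ÷ lead(D) = −15x⁴ ÷ −3x² = 5x². Subtract (5x²)·D = −15x⁴ − 35x³ + 45x². Remainder: 12x³ + 13x² − 71x + 37.
Step 6: lead(12x³ + 13x² − 71x + 37) ÷ lead(D) = 12x³ ÷ −3x² = −4x. Subtract (−4x)·D = 12x³ + 28x² − 36x. Remainder: −15x² − 35x + 37.
Step 7: lead(−15x² − 35x + 37) ÷ lead(D) = −15x² ÷ −3x² = 5. Subtract (5)·D = −15x² − 35x + 45. Remainder: −8.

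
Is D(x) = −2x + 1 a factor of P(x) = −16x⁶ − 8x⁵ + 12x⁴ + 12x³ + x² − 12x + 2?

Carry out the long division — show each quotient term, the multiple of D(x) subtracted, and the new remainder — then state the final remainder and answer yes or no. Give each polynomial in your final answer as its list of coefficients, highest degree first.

Step 1: lead(−16x⁶ − 8x⁵ + 12x⁴ + 12x³ + x² − 12x + 2) ÷ lead(D) = −16x⁶ ÷ −2x = 8x⁵. Subtract (8x⁵)·D = −16x⁶ + 8x⁵. Remainder: −16x⁵ + 12x⁴ + 12x³ + x² − 12x + 2.
Step 2: lead(−16x⁵ + 12x⁴ + 12x³ + x² − 12x + 2) ÷ lead(D) = −16x⁵ ÷ −2x = 8x⁴. Subtract (8x⁴)·D = −16x⁵ + 8x⁴. Remainder: 4x⁴ + 12x³ + x² − 12x + 2.
Step 3: lead(4x⁴ + 12x³ + x² − 12x + 2) ÷ lead(D) = 4x⁴ ÷ −2x = −2x³. Subtract (−2x³)·D = 4x⁴ − 2x³. Remainder: 14x³ + x² − 12x + 2.
Step 4: lead(14x³ + x² − 12x + 2) ÷ lead(D) = 14x³ ÷ −2x = −7x². Subtract (−7x²)·D = 14x³ − 7x². Remainder: 8x² − 12x + 2.
Step 5: lead(8x² − 12x + 2) ÷ lead(D) = 8x² ÷ −2x = −4x. Subtract (−4x)·D = 8x² − 4x. Remainder: −8x + 2.
Step 6: lead(−8x + 2) ÷ lead(D) = −8x ÷ −2x = 4. Subtract (4)·D = −8x + 4. Remainder: −2.

R = [-2], so D(x) is not a factor of P(x). no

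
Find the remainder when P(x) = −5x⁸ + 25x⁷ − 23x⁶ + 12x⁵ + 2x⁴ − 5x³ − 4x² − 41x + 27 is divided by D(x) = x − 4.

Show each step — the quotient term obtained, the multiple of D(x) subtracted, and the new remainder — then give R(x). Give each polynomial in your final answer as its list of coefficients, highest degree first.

Step 1: lead(−5x⁸ + 25x⁷ − 23x⁶ + 12x⁵ + 2x⁴ − 5x³ − 4x² − 41x + 27) ÷ lead(D) = −5x⁸ ÷ x = −5x⁷. Subtract (−5x⁷)·D = −5x⁸ + 20x⁷. Remainder: 5x⁷ − 23x⁶ + 12x⁵ + 2x⁴ − 5x³ − 4x² − 41x + 27.
Step 2: lead(5x⁷ − 23x⁶ + 12x⁵ + 2x⁴ − 5x³ − 4x² − 41x + 27) ÷ lead(D) = 5x⁷ ÷ x = 5x⁶. Subtract (5x⁶)·D = 5x⁷ − 20x⁶. Remainder: −3x⁶ + 12x⁵ + 2x⁴ − 5x³ − 4x² − 41x + 27.
Step 3: lead(−3x⁶ + 12x⁵ + 2x⁴ − 5x³ − 4x² − 41x + 27) ÷ lead(D) = −3x⁶ ÷ x = −3x⁵. Subtract (−3x⁵)·D = −3x⁶ + 12x⁵. Remainder: 2x⁴ − 5x³ − 4x² − 41x + 27.
Step 4: lead(2x⁴ − 5x³ − 4x² − 41x + 27) ÷ lead(D) = 2x⁴ ÷ x = 2x³. Subtract (2x³)·D = 2x⁴ − 8x³. Remainder: 3x³ − 4x² − 41x + 27.
Step 5: lead(3x³ − 4x² − 41x + 27) ÷ lead(D) = 3x³ ÷ x = 3x². Subtract (3x²)·D = 3x³ − 12x². Remainder: 8x² − 41x + 27.
Step 6: lead(8x² − 41x + 27) ÷ lead(D) = 8x² ÷ x = 8x. Subtract (8x)·D = 8x² − 32x. Remainder: −9x + 27.
Step 7: lead(−9x + 27) ÷ lead(D) = −9x ÷ x = −9. Subtract (−9)·D = −9x + 36. Remainder: −9.

R = [-9]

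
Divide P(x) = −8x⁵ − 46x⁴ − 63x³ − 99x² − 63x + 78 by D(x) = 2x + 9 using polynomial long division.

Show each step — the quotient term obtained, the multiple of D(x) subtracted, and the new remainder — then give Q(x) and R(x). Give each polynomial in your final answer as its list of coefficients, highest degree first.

Step 1: lead(−8x⁵ − 46x⁴ − 63x³ − 99x² − 63x + 78) ÷ lead(D) = −8x⁵ ÷ 2x = −4x⁴. Subtract (−4x⁴)·D = −8x⁵ − 36x⁴. Remainder: −10x⁴ − 63x³ − 99x² − 63x + 78.
Step 2: lead(−10x⁴ − 63x³ − 99x² − 63x + 78) ÷ lead(D) = −10x⁴ ÷ 2x = −5x³. Subtract (−5x³)·D = −10x⁴ − 45x³. Remainder: −18x³ − 99x² − 63x + 78.
Step 3: lead(−18x³ − 99x² − 63x + 78) ÷ lead(D) = −18x³ ÷ 2x = −9x². Subtract (−9x²)·D = −18x³ − 81x². Remainder: −18x² − 63x + 78.
Step 4: lead(−18x² − 63x + 78) ÷ lead(D) = −18x² ÷ 2x = −9x. Subtract (−9x)·D = −18x² − 81x. Remainder: 18x + 78.
Step 5: lead(18x + 78) ÷ lead(D) = 18x ÷ 2x = 9. Subtract (9)·D = 18x + 81. Remainder: −3.

Q = [-4, -5, -9, -9, 9]; R = [-3]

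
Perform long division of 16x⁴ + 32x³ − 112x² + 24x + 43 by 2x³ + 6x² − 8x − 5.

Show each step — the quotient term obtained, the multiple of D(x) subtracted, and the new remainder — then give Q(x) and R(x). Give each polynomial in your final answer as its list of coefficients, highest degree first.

Step 1: lead(16x⁴ + 32x³ − 112x² + 24x + 43) ÷ lead(D) = 16x⁴ ÷ 2x³ = 8x. Subtract (8x)·D = 16x⁴ + 48x³ − 64x² − 40x. Remainder: −16x³ − 48x² + 64x + 43.
Step 2: lead(−16x³ − 48x² + 64x + 43) ÷ lead(D) = −16x³ ÷ 2x³ = −8. Subtract (−8)·D = −16x³ − 48x² + 64x + 40. Remainder: 3.

Q = [8, -8]; R = [3]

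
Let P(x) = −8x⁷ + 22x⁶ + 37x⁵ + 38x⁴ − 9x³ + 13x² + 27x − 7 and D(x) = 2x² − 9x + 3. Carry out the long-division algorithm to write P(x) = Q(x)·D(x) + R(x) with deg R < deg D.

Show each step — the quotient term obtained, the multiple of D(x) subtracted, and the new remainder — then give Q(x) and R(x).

Q(x) = −4x⁵ − 7x⁴ − 7x³ − 2x² − 3x − 4; R(x) = 5

Step 1: lead(−8x⁷ + 22x⁶ + 37x⁵ + 38x⁴ − 9x³ + 13x² + 27x − 7) ÷ lead(D) = −8x⁷ ÷ 2x² = −4x⁵. Subtract (−4x⁵)·D = −8x⁷ + 36x⁶ − 12x⁵. Remainder: −14x⁶ + 49x⁵ + 38x⁴ − 9x³ + 13x² + 27x − 7.
Step 2: lead(−14x⁶ + 49x⁵ + 38x⁴ − 9x³ + 13x² + 27x − 7) ÷ lead(D) = −14x⁶ ÷ 2x² = −7x⁴. Subtract (−7x⁴)·D = −14x⁶ + 63x⁵ − 21x⁴. Remainder: −14x⁵ + 59x⁴ − 9x³ + 13x² + 27x − 7.
Step 3: lead(−14x⁵ + 59x⁴ − 9x³ + 13x² + 27x − 7) ÷ lead(D) = −14x⁵ ÷ 2x² = −7x³. Subtract (−7x³)·D = −14x⁵ + 63x⁴ − 21x³. Remainder: −4x⁴ + 12x³ + 13x² + 27x − 7.
Step 4: lead(−4x⁴ + 12x³ + 13x² + 27x − 7) ÷ lead(D) = −4x⁴ ÷ 2x² = −2x². Subtract (−2x²)·D = −4x⁴ + 18x³ − 6x². Remainder: −6x³ + 19x² + 27x − 7.
Step 5: lead(−6x³ + 19x² + 27x − 7) ÷ lead(D) = −6x³ ÷ 2x² = −3x. Subtract (−3x)·D = −6x³ + 27x² − 9x. Remainder: −8x² + 36x − 7.
Step 6: lead(−8x² + 36x − 7) ÷ lead(D) = −8x² ÷ 2x² = −4. Subtract (−4)·D = −8x² + 36x − 12. Remainder: 5.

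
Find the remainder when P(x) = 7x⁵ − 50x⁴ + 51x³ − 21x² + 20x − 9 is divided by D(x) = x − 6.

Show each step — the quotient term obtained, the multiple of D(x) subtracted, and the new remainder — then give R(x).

Step 1: lead(7x⁵ − 50x⁴ + 51x³ − 21x² + 20x − 9) ÷ lead(D) = 7x⁵ ÷ x = 7x⁴. Subtract (7x⁴)·D = 7x⁵ − 42x⁴. Remainder: −8x⁴ + 51x³ − 21x² + 20x − 9.
Step 2: lead(−8x⁴ + 51x³ − 21x² + 20x − 9) ÷ lead(D) = −8x⁴ ÷ x = −8x³. Subtract (−8x³)·D = −8x⁴ + 48x³. Remainder: 3x³ − 21x² + 20x − 9.
Step 3: lead(3x³ − 21x² + 20x − 9) ÷ lead(D) = 3x³ ÷ x = 3x². Subtract (3x²)·D = 3x³ − 18x². Remainder: −3x² + 20x − 9.
Step 4: lead(−3x² + 20x − 9) ÷ lead(D) = −3x² ÷ x = −3x. Subtract (−3x)·D = −3x² + 18x. Remainder: 2x − 9.
Step 5: lead(2x − 9) ÷ lead(D) = 2x ÷ x = 2. Subtract (2)·D = 2x − 12. Remainder: 3.

R(x) = 3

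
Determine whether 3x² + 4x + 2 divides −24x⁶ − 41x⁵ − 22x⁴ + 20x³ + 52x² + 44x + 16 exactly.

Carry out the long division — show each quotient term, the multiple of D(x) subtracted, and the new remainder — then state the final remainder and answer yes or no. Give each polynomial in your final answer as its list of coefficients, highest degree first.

R = [0], so D(x) is a factor of P(x). yes

Step 1: lead(−24x⁶ − 41x⁵ − 22x⁴ + 20x³ + 52x² + 44x + 16) ÷ lead(D) = −24x⁶ ÷ 3x² = −8x⁴. Subtract (−8x⁴)·D = −24x⁶ − 32x⁵ − 16x⁴. Remainder: −9x⁵ − 6x⁴ + 20x³ + 52x² + 44x + 16.
Step 2: lead(−9x⁵ − 6x⁴ + 20x³ + 52x² + 44x + 16) ÷ lead(D) = −9x⁵ ÷ 3x² = −3x³. Subtract (−3x³)·D = −9x⁵ − 12x⁴ − 6x³. Remainder: 6x⁴ + 26x³ + 52x² + 44x + 16.
Step 3: lead(6x⁴ + 26x³ + 52x² + 44x + 16) ÷ lead(D) = 6x⁴ ÷ 3x² = 2x². Subtract (2x²)·D = 6x⁴ + 8x³ + 4x². Remainder: 18x³ + 48x² + 44x + 16.
Step 4: lead(18x³ + 48x² + 44x + 16) ÷ lead(D) = 18x³ ÷ 3x² = 6x. Subtract (6x)·D = 18x³ + 24x² + 12x. Remainder: 24x² + 32x + 16.
Step 5: lead(24x² + 32x + 16) ÷ lead(D) = 24x² ÷ 3x² = 8. Subtract (8)·D = 24x² + 32x + 16. Remainder: 0.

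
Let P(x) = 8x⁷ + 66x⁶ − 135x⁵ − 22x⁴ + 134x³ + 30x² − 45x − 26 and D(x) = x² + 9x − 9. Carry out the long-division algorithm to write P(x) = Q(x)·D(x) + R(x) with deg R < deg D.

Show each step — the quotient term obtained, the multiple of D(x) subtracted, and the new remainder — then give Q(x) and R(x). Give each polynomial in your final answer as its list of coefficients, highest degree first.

Step 1: lead(8x⁷ + 66x⁶ − 135x⁵ − 22x⁴ + 134x³ + 30x² − 45x − 26) ÷ lead(D) = 8x⁷ ÷ x² = 8x⁵. Subtract (8x⁵)·D = 8x⁷ + 72x⁶ − 72x⁵. Remainder: −6x⁶ − 63x⁵ − 22x⁴ + 134x³ + 30x² − 45x − 26.
Step 2: lead(−6x⁶ − 63x⁵ − 22x⁴ + 134x³ + 30x² − 45x − 26) ÷ lead(D) = −6x⁶ ÷ x² = −6x⁴. Subtract (−6x⁴)·D = −6x⁶ − 54x⁵ + 54x⁴. Remainder: −9x⁵ − 76x⁴ + 134x³ + 30x² − 45x − 26.
Step 3: lead(−9x⁵ − 76x⁴ + 134x³ + 30x² − 45x − 26) ÷ lead(D) = −9x⁵ ÷ x² = −9x³. Subtract (−9x³)·D = −9x⁵ − 81x⁴ + 81x³. Remainder: 5x⁴ + 53x³ + 30x² − 45x − 26.
Step 4: lead(5x⁴ + 53x³ + 30x² − 45x − 26) ÷ lead(D) = 5x⁴ ÷ x² = 5x². Subtract (5x²)·D = 5x⁴ + 45x³ − 45x². Remainder: 8x³ + 75x² − 45x − 26.
Step 5: lead(8x³ + 75x² − 45x − 26) ÷ lead(D) = 8x³ ÷ x² = 8x. Subtract (8x)·D = 8x³ + 72x² − 72x. Remainder: 3x² + 27x − 26.
Step 6: lead(3x² + 27x − 26) ÷ lead(D) = 3x² ÷ x² = 3. Subtract (3)·D = 3x² + 27x − 27. Remainder: 1.

Q = [8, -6, -9, 5, 8, 3]; R = [1]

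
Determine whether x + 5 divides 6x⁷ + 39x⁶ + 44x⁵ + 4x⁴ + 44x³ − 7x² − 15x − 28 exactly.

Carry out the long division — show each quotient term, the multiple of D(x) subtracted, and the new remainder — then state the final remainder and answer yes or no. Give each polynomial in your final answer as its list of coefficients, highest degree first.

R = [-3], so D(x) is not a factor of P(x). no

Step 1: lead(6x⁷ + 39x⁶ + 44x⁵ + 4x⁴ + 44x³ − 7x² − 15x − 28) ÷ lead(D) = 6x⁷ ÷ x = 6x⁶. Subtract (6x⁶)·D = 6x⁷ + 30x⁶. Remainder: 9x⁶ + 44x⁵ + 4x⁴ + 44x³ − 7x² − 15x − 28.
Step 2: lead(9x⁶ + 44x⁵ + 4x⁴ + 44x³ − 7x² − 15x − 28) ÷ lead(D) = 9x⁶ ÷ x = 9x⁵. Subtract (9x⁵)·D = 9x⁶ + 45x⁵. Remainder: −x⁵ + 4x⁴ + 44x³ − 7x² − 15x − 28.
Step 3: lead(−x⁵ + 4x⁴ + 44x³ − 7x² − 15x − 28) ÷ lead(D) = −x⁵ ÷ x = −x⁴. Subtract (−x⁴)·D = −x⁵ − 5x⁴. Remainder: 9x⁴ + 44x³ − 7x² − 15x − 28.
Step 4: lead(9x⁴ + 44x³ − 7x² − 15x − 28) ÷ lead(D) = 9x⁴ ÷ x = 9x³. Subtract (9x³)·D = 9x⁴ + 45x³. Remainder: −x³ − 7x² − 15x − 28.
Step 5: lead(−x³ − 7x² − 15x − 28) ÷ lead(D) = −x³ ÷ x = −x². Subtract (−x²)·D = −x³ − 5x². Remainder: −2x² − 15x − 28.
Step 6: lead(−2x² − 15x − 28) ÷ lead(D) = −2x² ÷ x = −2x. Subtract (−2x)·D = −2x² − 10x. Remainder: −5x − 28.
Step 7: lead(−5x − 28) ÷ lead(D) = −5x ÷ x = −5. Subtract (−5)·D = −5x − 25. Remainder: −3.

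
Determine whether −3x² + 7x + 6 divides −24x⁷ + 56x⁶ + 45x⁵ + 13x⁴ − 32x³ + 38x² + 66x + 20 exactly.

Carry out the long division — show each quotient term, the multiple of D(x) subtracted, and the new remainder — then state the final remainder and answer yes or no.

R(x) = 4x + 8, so D(x) is not a factor of P(x). no

Step 1: lead(−24x⁷ + 56x⁶ + 45x⁵ + 13x⁴ − 32x³ + 38x² + 66x + 20) ÷ lead(D) = −24x⁷ ÷ −3x² = 8x⁵. Subtract (8x⁵)·D = −24x⁷ + 56x⁶ + 48x⁵. Remainder: −3x⁵ + 13x⁴ − 32x³ + 38x² + 66x + 20.
Step 2: lead(−3x⁵ + 13x⁴ − 32x³ + 38x² + 66x + 20) ÷ lead(D) = −3x⁵ ÷ −3x² = x³. Subtract (x³)·D = −3x⁵ + 7x⁴ + 6x³. Remainder: 6x⁴ − 38x³ + 38x² + 66x + 20.
Step 3: lead(6x⁴ − 38x³ + 38x² + 66x + 20) ÷ lead(D) = 6x⁴ ÷ −3x² = −2x². Subtract (−2x²)·D = 6x⁴ − 14x³ − 12x². Remainder: −24x³ + 50x² + 66x + 20.
Step 4: lead(−24x³ + 50x² + 66x + 20) ÷ lead(D) = −24x³ ÷ −3x² = 8x. Subtract (8x)·D = −24x³ + 56x² + 48x. Remainder: −6x² + 18x + 20.
Step 5: lead(−6x² + 18x + 20) ÷ lead(D) = −6x² ÷ −3x² = 2. Subtract (2)·D = −6x² + 14x + 12. Remainder: 4x + 8.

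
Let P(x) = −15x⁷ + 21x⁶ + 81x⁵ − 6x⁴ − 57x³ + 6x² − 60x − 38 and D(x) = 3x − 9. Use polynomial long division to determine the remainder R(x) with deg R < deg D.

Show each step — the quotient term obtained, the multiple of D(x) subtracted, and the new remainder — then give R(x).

Step 1: lead(−15x⁷ + 21x⁶ + 81x⁵ − 6x⁴ − 57x³ + 6x² − 60x − 38) ÷ lead(D) = −15x⁷ ÷ 3x = −5x⁶. Subtract (−5x⁶)·D = −15x⁷ + 45x⁶. Remainder: −24x⁶ + 81x⁵ − 6x⁴ − 57x³ + 6x² − 60x − 38.
Step 2: lead(−24x⁶ + 81x⁵ − 6x⁴ − 57x³ + 6x² − 60x − 38) ÷ lead(D) = −24x⁶ ÷ 3x = −8x⁵. Subtract (−8x⁵)·D = −24x⁶ + 72x⁵. Remainder: 9x⁵ − 6x⁴ − 57x³ + 6x² − 60x − 38.
Step 3: lead(9x⁵ − 6x⁴ − 57x³ + 6x² − 60x − 38) ÷ lead(D) = 9x⁵ ÷ 3x = 3x⁴. Subtract (3x⁴)·D = 9x⁵ − 27x⁴. Remainder: 21x⁴ − 57x³ + 6x² − 60x − 38.
Step 4: lead(21x⁴ − 57x³ + 6x² − 60x − 38) ÷ lead(D) = 21x⁴ ÷ 3x = 7x³. Subtract (7x³)·D = 21x⁴ − 63x³. Remainder: 6x³ + 6x² − 60x − 38.
Step 5: lead(6x³ + 6x² − 60x − 38) ÷ lead(D) = 6x³ ÷ 3x = 2x². Subtract (2x²)·D = 6x³ − 18x². Remainder: 24x² − 60x − 38.
Step 6: lead(24x² − 60x − 38) ÷ lead(D) = 24x² ÷ 3x = 8x. Subtract (8x)·D = 24x² − 72x. Remainder: 12x − 38.
Step 7: lead(12x − 38) ÷ lead(D) = 12x ÷ 3x = 4. Subtract (4)·D = 12x − 36. Remainder: −2.

R(x) = −2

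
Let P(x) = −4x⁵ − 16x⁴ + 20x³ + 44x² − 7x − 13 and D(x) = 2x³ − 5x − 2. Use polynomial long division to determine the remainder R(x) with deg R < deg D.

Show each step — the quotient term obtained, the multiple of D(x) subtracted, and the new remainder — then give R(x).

Step 1: lead(−4x⁵ − 16x⁴ + 20x³ + 44x² − 7x − 13) ÷ lead(D) = −4x⁵ ÷ 2x³ = −2x². Subtract (−2x²)·D = −4x⁵ + 10x³ + 4x². Remainder: −16x⁴ + 10x³ + 40x² − 7x − 13.
Step 2: lead(−16x⁴ + 10x³ + 40x² − 7x − 13) ÷ lead(D) = −16x⁴ ÷ 2x³ = −8x. Subtract (−8x)·D = −16x⁴ + 40x² + 16x. Remainder: 10x³ − 23x − 13.
Step 3: lead(10x³ − 23x − 13) ÷ lead(D) = 10x³ ÷ 2x³ = 5. Subtract (5)·D = 10x³ − 25x − 10. Remainder: 2x − 3.

R(x) = 2x − 3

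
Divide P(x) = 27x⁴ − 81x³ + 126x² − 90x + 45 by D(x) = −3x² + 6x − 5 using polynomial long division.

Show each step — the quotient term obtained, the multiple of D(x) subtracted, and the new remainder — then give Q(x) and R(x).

Q(x) = −9x² + 9x − 9; R(x) = 9x

Step 1: lead(27x⁴ − 81x³ + 126x² − 90x + 45) ÷ lead(D) = 27x⁴ ÷ −3x² = −9x². Subtract (−9x²)·D = 27x⁴ − 54x³ + 45x². Remainder: −27x³ + 81x² − 90x + 45.
Step 2: lead(−27x³ + 81x² − 90x + 45) ÷ lead(D) = −27x³ ÷ −3x² = 9x. Subtract (9x)·D = −27x³ + 54x² − 45x. Remainder: 27x² − 45x + 45.
Step 3: lead(27x² − 45x + 45) ÷ lead(D) = 27x² ÷ −3x² = −9. Subtract (−9)·D = 27x² − 54x + 45. Remainder: 9x.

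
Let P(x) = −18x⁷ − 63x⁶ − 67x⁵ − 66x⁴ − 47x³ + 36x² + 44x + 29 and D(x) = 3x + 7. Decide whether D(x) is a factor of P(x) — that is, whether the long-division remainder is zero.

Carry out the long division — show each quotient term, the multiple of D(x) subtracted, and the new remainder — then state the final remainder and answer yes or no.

Step 1: lead(−18x⁷ − 63x⁶ − 67x⁵ − 66x⁴ − 47x³ + 36x² + 44x + 29) ÷ lead(D) = −18x⁷ ÷ 3x = −6x⁶. Subtract (−6x⁶)·D = −18x⁷ − 42x⁶. Remainder: −21x⁶ − 67x⁵ − 66x⁴ − 47x³ + 36x² + 44x + 29.
Step 2: lead(−21x⁶ − 67x⁵ − 66x⁴ − 47x³ + 36x² + 44x + 29) ÷ lead(D) = −21x⁶ ÷ 3x = −7x⁵. Subtract (−7x⁵)·D = −21x⁶ − 49x⁵. Remainder: −18x⁵ − 66x⁴ − 47x³ + 36x² + 44x + 29.
Step 3: lead(−18x⁵ − 66x⁴ − 47x³ + 36x² + 44x + 29) ÷ lead(D) = −18x⁵ ÷ 3x = −6x⁴. Subtract (−6x⁴)·D = −18x⁵ − 42x⁴. Remainder: −24x⁴ − 47x³ + 36x² + 44x + 29.
Step 4: lead(−24x⁴ − 47x³ + 36x² + 44x + 29) ÷ lead(D) = −24x⁴ ÷ 3x = −8x³. Subtract (−8x³)·D = −24x⁴ − 56x³. Remainder: 9x³ + 36x² + 44x + 29.
Step 5: lead(9x³ + 36x² + 44x + 29) ÷ lead(D) = 9x³ ÷ 3x = 3x². Subtract (3x²)·D = 9x³ + 21x². Remainder: 15x² + 44x + 29.
Step 6: lead(15x² + 44x + 29) ÷ lead(D) = 15x² ÷ 3x = 5x. Subtract (5x)·D = 15x² + 35x. Remainder: 9x + 29.
Step 7: lead(9x + 29) ÷ lead(D) = 9x ÷ 3x = 3. Subtract (3)·D = 9x + 21. Remainder: 8.

R(x) = 8, so D(x) is not a factor of P(x). no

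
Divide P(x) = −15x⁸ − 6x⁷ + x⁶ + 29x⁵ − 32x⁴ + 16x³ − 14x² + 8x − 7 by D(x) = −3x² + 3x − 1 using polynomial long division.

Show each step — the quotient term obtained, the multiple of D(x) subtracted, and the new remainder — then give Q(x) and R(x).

Step 1: lead(−15x⁸ − 6x⁷ + x⁶ + 29x⁵ − 32x⁴ + 16x³ − 14x² + 8x − 7) ÷ lead(D) = −15x⁸ ÷ −3x² = 5x⁶. Subtract (5x⁶)·D = −15x⁸ + 15x⁷ − 5x⁶. Remainder: −21x⁷ + 6x⁶ + 29x⁵ − 32x⁴ + 16x³ − 14x² + 8x − 7.
Step 2: lead(−21x⁷ + 6x⁶ + 29x⁵ − 32x⁴ + 16x³ − 14x² + 8x − 7) ÷ lead(D) = −21x⁷ ÷ −3x² = 7x⁵. Subtract (7x⁵)·D = −21x⁷ + 21x⁶ − 7x⁵. Remainder: −15x⁶ + 36x⁵ − 32x⁴ + 16x³ − 14x² + 8x − 7.
Step 3: lead(−15x⁶ + 36x⁵ − 32x⁴ + 16x³ − 14x² + 8x − 7) ÷ lead(D) = −15x⁶ ÷ −3x² = 5x⁴. Subtract (5x⁴)·D = −15x⁶ + 15x⁵ − 5x⁴. Remainder: 21x⁵ − 27x⁴ + 16x³ − 14x² + 8x − 7.
Step 4: lead(21x⁵ − 27x⁴ + 16x³ − 14x² + 8x − 7) ÷ lead(D) = 21x⁵ ÷ −3x² = −7x³. Subtract (−7x³)·D = 21x⁵ − 21x⁴ + 7x³. Remainder: −6x⁴ + 9x³ − 14x² + 8x − 7.
Step 5: lead(−6x⁴ + 9x³ − 14x² + 8x − 7) ÷ lead(D) = −6x⁴ ÷ −3x² = 2x². Subtract (2x²)·D = −6x⁴ + 6x³ − 2x². Remainder: 3x³ − 12x² + 8x − 7.
Step 6: lead(3x³ − 12x² + 8x − 7) ÷ lead(D) = 3x³ ÷ −3x² = −x. Subtract (−x)·D = 3x³ − 3x² + x. Remainder: −9x² + 7x − 7.
Step 7: lead(−9x² + 7x − 7) ÷ lead(D) = −9x² ÷ −3x² = 3. Subtract (3)·D = −9x² + 9x − 3. Remainder: −2x − 4.

Q(x) = 5x⁶ + 7x⁵ + 5x⁴ − 7x³ + 2x² − x + 3; R(x) = −2x − 4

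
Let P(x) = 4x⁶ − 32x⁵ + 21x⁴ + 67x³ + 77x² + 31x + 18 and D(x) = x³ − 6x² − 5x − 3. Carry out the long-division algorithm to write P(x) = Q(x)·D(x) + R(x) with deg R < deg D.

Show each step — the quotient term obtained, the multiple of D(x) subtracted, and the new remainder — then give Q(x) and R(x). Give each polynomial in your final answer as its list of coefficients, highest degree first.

Q = [4, -8, -7, -3]; R = [-5, 9]

Step 1: lead(4x⁶ − 32x⁵ + 21x⁴ + 67x³ + 77x² + 31x + 18) ÷ lead(D) = 4x⁶ ÷ x³ = 4x³. Subtract (4x³)·D = 4x⁶ − 24x⁵ − 20x⁴ − 12x³. Remainder: −8x⁵ + 41x⁴ + 79x³ + 77x² + 31x + 18.
Step 2: lead(−8x⁵ + 41x⁴ + 79x³ + 77x² + 31x + 18) ÷ lead(D) = −8x⁵ ÷ x³ = −8x². Subtract (−8x²)·D = −8x⁵ + 48x⁴ + 40x³ + 24x². Remainder: −7x⁴ + 39x³ + 53x² + 31x + 18.
Step 3: lead(−7x⁴ + 39x³ + 53x² + 31x + 18) ÷ lead(D) = −7x⁴ ÷ x³ = −7x. Subtract (−7x)·D = −7x⁴ + 42x³ + 35x² + 21x. Remainder: −3x³ + 18x² + 10x + 18.
Step 4: lead(−3x³ + 18x² + 10x + 18) ÷ lead(D) = −3x³ ÷ x³ = −3. Subtract (−3)·D = −3x³ + 18x² + 15x + 9. Remainder: −5x + 9.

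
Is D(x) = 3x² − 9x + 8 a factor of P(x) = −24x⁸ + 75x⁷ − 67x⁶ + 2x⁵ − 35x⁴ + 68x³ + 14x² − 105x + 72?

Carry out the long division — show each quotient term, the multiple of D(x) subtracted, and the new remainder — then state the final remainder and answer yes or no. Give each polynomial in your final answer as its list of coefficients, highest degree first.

R = [0], so D(x) is a factor of P(x). yes

Step 1: lead(−24x⁸ + 75x⁷ − 67x⁶ + 2x⁵ − 35x⁴ + 68x³ + 14x² − 105x + 72) ÷ lead(D) = −24x⁸ ÷ 3x² = −8x⁶. Subtract (−8x⁶)·D = −24x⁸ + 72x⁷ − 64x⁶. Remainder: 3x⁷ − 3x⁶ + 2x⁵ − 35x⁴ + 68x³ + 14x² − 105x + 72.
Step 2: lead(3x⁷ − 3x⁶ + 2x⁵ − 35x⁴ + 68x³ + 14x² − 105x + 72) ÷ lead(D) = 3x⁷ ÷ 3x² = x⁵. Subtract (x⁵)·D = 3x⁷ − 9x⁶ + 8x⁵. Remainder: 6x⁶ − 6x⁵ − 35x⁴ + 68x³ + 14x² − 105x + 72.
Step 3: lead(6x⁶ − 6x⁵ − 35x⁴ + 68x³ + 14x² − 105x + 72) ÷ lead(D) = 6x⁶ ÷ 3x² = 2x⁴. Subtract (2x⁴)·D = 6x⁶ − 18x⁵ + 16x⁴. Remainder: 12x⁵ − 51x⁴ + 68x³ + 14x² − 105x + 72.
Step 4: lead(12x⁵ − 51x⁴ + 68x³ + 14x² − 105x + 72) ÷ lead(D) = 12x⁵ ÷ 3x² = 4x³. Subtract (4x³)·D = 12x⁵ − 36x⁴ + 32x³. Remainder: −15x⁴ + 36x³ + 14x² − 105x + 72.
Step 5: lead(−15x⁴ + 36x³ + 14x² − 105x + 72) ÷ lead(D) = −15x⁴ ÷ 3x² = −5x². Subtract (−5x²)·D = −15x⁴ + 45x³ − 40x². Remainder: −9x³ + 54x² − 105x + 72.
Step 6: lead(−9x³ + 54x² − 105x + 72) ÷ lead(D) = −9x³ ÷ 3x² = −3x. Subtract (−3x)·D = −9x³ + 27x² − 24x. Remainder: 27x² − 81x + 72.
Step 7: lead(27x² − 81x + 72) ÷ lead(D) = 27x² ÷ 3x² = 9. Subtract (9)·D = 27x² − 81x + 72. Remainder: 0.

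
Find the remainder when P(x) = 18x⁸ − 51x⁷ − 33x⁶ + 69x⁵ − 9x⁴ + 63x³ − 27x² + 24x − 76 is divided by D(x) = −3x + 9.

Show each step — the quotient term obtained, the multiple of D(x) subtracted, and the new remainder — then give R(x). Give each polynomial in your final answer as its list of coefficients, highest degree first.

R = [-4]

Step 1: lead(18x⁸ − 51x⁷ − 33x⁶ + 69x⁵ − 9x⁴ + 63x³ − 27x² + 24x − 76) ÷ lead(D) = 18x⁸ ÷ −3x = −6x⁷. Subtract (−6x⁷)·D = 18x⁸ − 54x⁷. Remainder: 3x⁷ − 33x⁶ + 69x⁵ − 9x⁴ + 63x³ − 27x² + 24x − 76.
Step 2: lead(3x⁷ − 33x⁶ + 69x⁵ − 9x⁴ + 63x³ − 27x² + 24x − 76) ÷ lead(D) = 3x⁷ ÷ −3x = −x⁶. Subtract (−x⁶)·D = 3x⁷ − 9x⁶. Remainder: −24x⁶ + 69x⁵ − 9x⁴ + 63x³ − 27x² + 24x − 76.
Step 3: lead(−24x⁶ + 69x⁵ − 9x⁴ + 63x³ − 27x² + 24x − 76) ÷ lead(D) = −24x⁶ ÷ −3x = 8x⁵. Subtract (8x⁵)·D = −24x⁶ + 72x⁵. Remainder: −3x⁵ − 9x⁴ + 63x³ − 27x² + 24x − 76.
Step 4: lead(−3x⁵ − 9x⁴ + 63x³ − 27x² + 24x − 76) ÷ lead(D) = −3x⁵ ÷ −3x = x⁴. Subtract (x⁴)·D = −3x⁵ + 9x⁴. Remainder: −18x⁴ + 63x³ − 27x² + 24x − 76.
Step 5: lead(−18x⁴ + 63x³ − 27x² + 24x − 76) ÷ lead(D) = −18x⁴ ÷ −3x = 6x³. Subtract (6x³)·D = −18x⁴ + 54x³. Remainder: 9x³ − 27x² + 24x − 76.
Step 6: lead(9x³ − 27x² + 24x − 76) ÷ lead(D) = 9x³ ÷ −3x = −3x². Subtract (−3x²)·D = 9x³ − 27x². Remainder: 24x − 76.
Step 7: lead(24x − 76) ÷ lead(D) = 24x ÷ −3x = −8. Subtract (−8)·D = 24x − 72. Remainder: −4.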